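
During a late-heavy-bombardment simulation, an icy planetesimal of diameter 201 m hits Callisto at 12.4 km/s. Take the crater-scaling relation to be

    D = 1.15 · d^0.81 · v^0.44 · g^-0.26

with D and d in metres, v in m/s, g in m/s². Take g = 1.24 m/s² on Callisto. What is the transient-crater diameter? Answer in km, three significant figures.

D ≈ 5.05 km

In SI units: v = 12400 m/s.
d^0.81 = 201^0.81 = 73.38
v^0.44 = 12400^0.44 = 63.26
g^-0.26 = 1.24^-0.26 = 0.9456
D = 1.15 × 73.38 × 63.26 × 0.9456 = 5048 m
   = 5.048 km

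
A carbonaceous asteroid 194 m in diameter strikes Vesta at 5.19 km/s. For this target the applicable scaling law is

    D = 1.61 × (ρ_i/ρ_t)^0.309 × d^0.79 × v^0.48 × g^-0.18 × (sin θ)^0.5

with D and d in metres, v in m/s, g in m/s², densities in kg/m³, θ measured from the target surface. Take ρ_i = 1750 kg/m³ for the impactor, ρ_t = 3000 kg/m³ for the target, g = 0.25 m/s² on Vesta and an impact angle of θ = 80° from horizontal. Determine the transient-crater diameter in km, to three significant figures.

D ≈ 6.76 km

In SI units: v = 5190 m/s.
(ρ_i/ρ_t)^0.309 = (1750/3000)^0.309 = 0.8466
d^0.79 = 194^0.79 = 64.17
v^0.48 = 5190^0.48 = 60.71
g^-0.18 = 0.25^-0.18 = 1.283
(sin 80°)^0.5 = 0.9848^0.5 = 0.9924
D = 1.61 × 0.8466 × 64.17 × 60.71 × 1.283 × 0.9924 = 6761 m
   = 6.761 km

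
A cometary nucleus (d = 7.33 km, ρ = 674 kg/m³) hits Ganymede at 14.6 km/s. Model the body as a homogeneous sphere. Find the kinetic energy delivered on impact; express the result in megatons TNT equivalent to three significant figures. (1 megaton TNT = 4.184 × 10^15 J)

d = 7330 m; v = 14600 m/s.
Mass m = (π/6) ρ d³ = (π/6) × 674 × (7330)³ = 1.390 × 10^14 kg
E = ½ m v² = 0.5 × 1.390 × 10^14 × (14600)² = 1.481 × 10^22 J
   = 1.481 × 10^22 / 4.184×10^15 = 3.540 × 10^6 Mt

E ≈ 3.54 × 10^6 Mt TNT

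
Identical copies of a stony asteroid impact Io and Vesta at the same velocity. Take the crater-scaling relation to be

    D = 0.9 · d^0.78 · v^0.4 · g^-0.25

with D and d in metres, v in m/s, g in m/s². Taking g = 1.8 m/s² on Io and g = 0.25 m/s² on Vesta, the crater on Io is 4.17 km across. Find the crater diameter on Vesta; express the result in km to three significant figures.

All impactor-dependent factors cancel in the ratio, leaving D_Vesta/D_Io = (g_Vesta/g_Io)^-0.25.
(0.25/1.8)^-0.25 = 0.1389^-0.25 = 1.638
D_Vesta = 1.638 × 4.17 km = 6.83 km

D ≈ 6.83 km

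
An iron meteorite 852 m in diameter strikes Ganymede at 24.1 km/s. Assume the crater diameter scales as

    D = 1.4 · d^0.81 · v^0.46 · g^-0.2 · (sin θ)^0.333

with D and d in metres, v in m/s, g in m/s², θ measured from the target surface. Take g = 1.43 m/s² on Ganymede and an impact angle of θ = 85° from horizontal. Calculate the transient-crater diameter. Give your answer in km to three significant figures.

In SI units: v = 24100 m/s.
d^0.81 = 852^0.81 = 236.4
v^0.46 = 24100^0.46 = 103.7
g^-0.2 = 1.43^-0.2 = 0.9310
(sin 85°)^0.333 = 0.9962^0.333 = 0.9987
D = 1.4 × 236.4 × 103.7 × 0.9310 × 0.9987 = 31911 m
   = 31.91 km

D ≈ 31.9 km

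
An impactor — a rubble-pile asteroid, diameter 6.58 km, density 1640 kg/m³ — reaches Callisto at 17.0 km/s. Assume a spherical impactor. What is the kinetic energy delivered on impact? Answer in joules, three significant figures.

d = 6580 m; v = 17000 m/s.
Mass m = (π/6) ρ d³ = (π/6) × 1640 × (6580)³ = 2.446 × 10^14 kg
E = ½ m v² = 0.5 × 2.446 × 10^14 × (17000)² = 3.534 × 10^22 J

E ≈ 3.53 × 10^22 J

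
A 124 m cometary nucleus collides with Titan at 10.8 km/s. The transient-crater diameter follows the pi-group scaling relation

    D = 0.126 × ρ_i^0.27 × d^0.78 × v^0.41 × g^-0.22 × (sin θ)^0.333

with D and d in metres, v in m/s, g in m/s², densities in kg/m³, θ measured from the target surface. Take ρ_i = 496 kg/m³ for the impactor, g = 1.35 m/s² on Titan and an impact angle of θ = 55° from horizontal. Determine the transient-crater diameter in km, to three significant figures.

In SI units: v = 10800 m/s.
ρ_i^0.27 = 496^0.27 = 5.343
d^0.78 = 124^0.78 = 42.94
v^0.41 = 10800^0.41 = 45.05
g^-0.22 = 1.35^-0.22 = 0.9361
(sin 55°)^0.333 = 0.8192^0.333 = 0.9357
D = 0.126 × 5.343 × 42.94 × 45.05 × 0.9361 × 0.9357 = 1141 m
   = 1.141 km

D ≈ 1.14 km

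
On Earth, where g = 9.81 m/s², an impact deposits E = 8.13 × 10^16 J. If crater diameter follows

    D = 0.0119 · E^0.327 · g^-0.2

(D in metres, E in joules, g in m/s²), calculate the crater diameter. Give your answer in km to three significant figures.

E^0.327 = (8.13 × 10^16)^0.327 = 3.385 × 10^5
g^-0.2 = 9.81^-0.2 = 0.6334
D = 0.0119 × 3.385 × 10^5 × 0.6334 = 2551 m
   = 2.551 km

D ≈ 2.55 km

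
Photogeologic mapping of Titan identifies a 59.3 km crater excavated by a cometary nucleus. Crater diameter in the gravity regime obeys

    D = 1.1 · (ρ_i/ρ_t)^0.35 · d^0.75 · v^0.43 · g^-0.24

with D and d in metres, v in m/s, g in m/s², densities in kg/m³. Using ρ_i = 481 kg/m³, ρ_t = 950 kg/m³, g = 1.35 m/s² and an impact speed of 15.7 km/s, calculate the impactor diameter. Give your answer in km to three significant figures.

Rearranging for d: d = [D / (1.1 · (481/950)^0.35 · 15700^0.43 · 1.35^-0.24)]^(1/0.75).
D = 59300 m.
(481/950)^0.35 = 0.7880
15700^0.43 = 63.71
1.35^-0.24 = 0.9305
Denominator = 1.1 × 0.7880 × 63.71 × 0.9305 = 51.39
D / 51.39 = 59300 / 51.39 = 1154
d = 1154^(1/0.75) = 1154^1.3333 = 12101 m

d ≈ 12.1 km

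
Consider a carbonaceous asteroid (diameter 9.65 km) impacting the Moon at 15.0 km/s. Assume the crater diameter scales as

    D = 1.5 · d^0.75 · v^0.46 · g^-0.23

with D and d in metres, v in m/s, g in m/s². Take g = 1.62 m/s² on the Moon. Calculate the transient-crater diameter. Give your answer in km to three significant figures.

In SI units: d = 9650 m, v = 15000 m/s.
d^0.75 = 9650^0.75 = 973.6
v^0.46 = 15000^0.46 = 83.37
g^-0.23 = 1.62^-0.23 = 0.8950
D = 1.5 × 973.6 × 83.37 × 0.8950 = 1.090 × 10^5 m
   = 109.0 km

D ≈ 109 km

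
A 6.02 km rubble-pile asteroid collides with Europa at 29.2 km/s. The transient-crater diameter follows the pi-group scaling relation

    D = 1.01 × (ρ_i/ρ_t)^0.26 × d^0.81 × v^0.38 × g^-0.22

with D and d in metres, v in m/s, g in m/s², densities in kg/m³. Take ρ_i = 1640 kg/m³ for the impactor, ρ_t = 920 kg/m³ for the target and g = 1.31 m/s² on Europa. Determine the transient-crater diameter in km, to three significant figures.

D ≈ 63.4 km

In SI units: d = 6020 m, v = 29200 m/s.
(ρ_i/ρ_t)^0.26 = (1640/920)^0.26 = 1.162
d^0.81 = 6020^0.81 = 1152
v^0.38 = 29200^0.38 = 49.76
g^-0.22 = 1.31^-0.22 = 0.9423
D = 1.01 × 1.162 × 1152 × 49.76 × 0.9423 = 63394 m
   = 63.39 km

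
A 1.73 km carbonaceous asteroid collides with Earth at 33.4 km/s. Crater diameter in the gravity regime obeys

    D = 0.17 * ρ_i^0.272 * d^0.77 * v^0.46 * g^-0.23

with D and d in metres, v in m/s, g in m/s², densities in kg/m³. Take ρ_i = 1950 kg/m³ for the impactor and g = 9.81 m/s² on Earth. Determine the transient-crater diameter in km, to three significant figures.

In SI units: d = 1730 m, v = 33400 m/s.
ρ_i^0.272 = 1950^0.272 = 7.850
d^0.77 = 1730^0.77 = 311.4
v^0.46 = 33400^0.46 = 120.5
g^-0.23 = 9.81^-0.23 = 0.5914
D = 0.17 × 7.850 × 311.4 × 120.5 × 0.5914 = 29615 m
   = 29.61 km

D ≈ 29.6 km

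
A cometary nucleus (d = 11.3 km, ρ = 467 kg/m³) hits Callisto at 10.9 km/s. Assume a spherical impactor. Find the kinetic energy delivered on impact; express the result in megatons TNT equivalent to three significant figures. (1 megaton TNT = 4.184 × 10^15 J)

d = 11300 m; v = 10900 m/s.
Mass m = (π/6) ρ d³ = (π/6) × 467 × (11300)³ = 3.528 × 10^14 kg
E = ½ m v² = 0.5 × 3.528 × 10^14 × (10900)² = 2.096 × 10^22 J
   = 2.096 × 10^22 / 4.184×10^15 = 5.010 × 10^6 Mt

E ≈ 5.01 × 10^6 Mt TNT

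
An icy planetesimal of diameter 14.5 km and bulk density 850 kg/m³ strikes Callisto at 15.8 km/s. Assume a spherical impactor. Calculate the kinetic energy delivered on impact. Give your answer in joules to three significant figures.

E ≈ 1.69 × 10^23 J

d = 14500 m; v = 15800 m/s.
Mass m = (π/6) ρ d³ = (π/6) × 850 × (14500)³ = 1.357 × 10^15 kg
E = ½ m v² = 0.5 × 1.357 × 10^15 × (15800)² = 1.694 × 10^23 J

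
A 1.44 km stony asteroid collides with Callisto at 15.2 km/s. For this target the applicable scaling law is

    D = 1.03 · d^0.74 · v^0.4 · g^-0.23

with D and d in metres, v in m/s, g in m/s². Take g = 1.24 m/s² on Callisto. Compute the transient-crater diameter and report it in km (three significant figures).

D ≈ 10.0 km

In SI units: d = 1440 m, v = 15200 m/s.
d^0.74 = 1440^0.74 = 217.4
v^0.4 = 15200^0.4 = 47.07
g^-0.23 = 1.24^-0.23 = 0.9517
D = 1.03 × 217.4 × 47.07 × 0.9517 = 10031 m
   = 10.03 km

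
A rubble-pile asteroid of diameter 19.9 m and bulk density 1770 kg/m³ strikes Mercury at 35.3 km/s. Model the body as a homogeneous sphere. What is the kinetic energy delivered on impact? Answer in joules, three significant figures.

v = 35300 m/s.
Mass m = (π/6) ρ d³ = (π/6) × 1770 × (19.9)³ = 7.304 × 10^6 kg
E = ½ m v² = 0.5 × 7.304 × 10^6 × (35300)² = 4.551 × 10^15 J

E ≈ 4.55 × 10^15 J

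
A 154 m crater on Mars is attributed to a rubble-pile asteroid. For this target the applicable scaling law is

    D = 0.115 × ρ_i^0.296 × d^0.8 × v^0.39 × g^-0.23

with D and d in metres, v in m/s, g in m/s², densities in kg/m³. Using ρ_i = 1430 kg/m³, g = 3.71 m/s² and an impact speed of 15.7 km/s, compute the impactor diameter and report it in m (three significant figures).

Rearranging for d: d = [D / (0.115 · 1430^0.296 · 15700^0.39 · 3.71^-0.23)]^(1/0.8).
1430^0.296 = 8.590
15700^0.39 = 43.29
3.71^-0.23 = 0.7397
Denominator = 0.115 × 8.590 × 43.29 × 0.7397 = 31.63
D / 31.63 = 154 / 31.63 = 4.869
d = 4.869^(1/0.8) = 4.869^1.25 = 7.233 m

d ≈ 7.23 m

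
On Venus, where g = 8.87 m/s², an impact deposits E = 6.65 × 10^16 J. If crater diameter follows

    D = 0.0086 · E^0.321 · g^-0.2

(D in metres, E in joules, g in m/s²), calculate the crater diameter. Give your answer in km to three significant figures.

E^0.321 = (6.65 × 10^16)^0.321 = 2.513 × 10^5
g^-0.2 = 8.87^-0.2 = 0.6463
D = 0.0086 × 2.513 × 10^5 × 0.6463 = 1397 m
   = 1.397 km

D ≈ 1.40 km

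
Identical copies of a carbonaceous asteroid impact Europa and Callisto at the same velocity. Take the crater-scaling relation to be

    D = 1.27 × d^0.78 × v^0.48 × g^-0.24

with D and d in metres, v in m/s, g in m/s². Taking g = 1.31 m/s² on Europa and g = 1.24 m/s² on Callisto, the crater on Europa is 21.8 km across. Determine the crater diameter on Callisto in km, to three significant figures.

All impactor-dependent factors cancel in the ratio, leaving D_Callisto/D_Europa = (g_Callisto/g_Europa)^-0.24.
(1.24/1.31)^-0.24 = 0.9466^-0.24 = 1.013
D_Callisto = 1.013 × 21.8 km = 22.1 km

D ≈ 22.1 km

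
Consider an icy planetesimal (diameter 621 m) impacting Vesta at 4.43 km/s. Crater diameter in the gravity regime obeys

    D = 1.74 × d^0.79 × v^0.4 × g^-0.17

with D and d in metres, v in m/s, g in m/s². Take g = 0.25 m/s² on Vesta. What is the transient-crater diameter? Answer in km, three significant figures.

D ≈ 10.2 km

In SI units: v = 4430 m/s.
d^0.79 = 621^0.79 = 160.9
v^0.4 = 4430^0.4 = 28.74
g^-0.17 = 0.25^-0.17 = 1.266
D = 1.74 × 160.9 × 28.74 × 1.266 = 10187 m
   = 10.19 km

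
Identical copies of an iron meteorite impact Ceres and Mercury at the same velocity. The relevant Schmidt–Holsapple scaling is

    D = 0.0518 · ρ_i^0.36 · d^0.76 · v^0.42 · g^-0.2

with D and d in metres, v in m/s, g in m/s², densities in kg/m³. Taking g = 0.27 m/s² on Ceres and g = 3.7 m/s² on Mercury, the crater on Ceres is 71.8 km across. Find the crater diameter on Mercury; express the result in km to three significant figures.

All impactor-dependent factors cancel in the ratio, leaving D_Mercury/D_Ceres = (g_Mercury/g_Ceres)^-0.2.
(3.7/0.27)^-0.2 = 13.70^-0.2 = 0.5925
D_Mercury = 0.5925 × 71.8 km = 42.5 km

D ≈ 42.5 km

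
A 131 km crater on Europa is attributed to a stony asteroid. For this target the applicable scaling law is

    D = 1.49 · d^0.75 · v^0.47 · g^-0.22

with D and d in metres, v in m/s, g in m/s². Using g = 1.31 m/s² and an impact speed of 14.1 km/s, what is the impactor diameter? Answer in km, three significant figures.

Rearranging for d: d = [D / (1.49 · 14100^0.47 · 1.31^-0.22)]^(1/0.75).
D = 131000 m.
14100^0.47 = 89.15
1.31^-0.22 = 0.9423
Denominator = 1.49 × 89.15 × 0.9423 = 125.2
D / 125.2 = 131000 / 125.2 = 1046
d = 1046^(1/0.75) = 1046^1.3333 = 10616 m

d ≈ 10.6 km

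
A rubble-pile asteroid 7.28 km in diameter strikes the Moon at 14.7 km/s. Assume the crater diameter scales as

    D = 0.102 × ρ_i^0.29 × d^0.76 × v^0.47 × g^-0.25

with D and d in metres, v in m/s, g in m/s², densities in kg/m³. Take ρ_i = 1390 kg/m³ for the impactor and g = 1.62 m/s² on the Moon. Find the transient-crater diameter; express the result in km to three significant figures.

D ≈ 57.8 km

In SI units: d = 7280 m, v = 14700 m/s.
ρ_i^0.29 = 1390^0.29 = 8.156
d^0.76 = 7280^0.76 = 861.4
v^0.47 = 14700^0.47 = 90.92
g^-0.25 = 1.62^-0.25 = 0.8864
D = 0.102 × 8.156 × 861.4 × 90.92 × 0.8864 = 57753 m
   = 57.75 km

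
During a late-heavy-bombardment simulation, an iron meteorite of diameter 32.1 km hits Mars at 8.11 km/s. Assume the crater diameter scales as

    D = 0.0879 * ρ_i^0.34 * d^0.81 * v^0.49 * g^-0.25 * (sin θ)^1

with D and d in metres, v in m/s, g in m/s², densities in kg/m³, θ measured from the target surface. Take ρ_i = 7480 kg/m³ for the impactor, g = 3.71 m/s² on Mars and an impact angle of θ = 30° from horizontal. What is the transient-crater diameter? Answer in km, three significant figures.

In SI units: d = 32100 m, v = 8110 m/s.
ρ_i^0.34 = 7480^0.34 = 20.76
d^0.81 = 32100^0.81 = 4470
v^0.49 = 8110^0.49 = 82.30
g^-0.25 = 3.71^-0.25 = 0.7205
(sin 30°)^1 = 0.5000^1 = 0.5000
D = 0.0879 × 20.76 × 4470 × 82.30 × 0.7205 × 0.5000 = 2.418 × 10^5 m
   = 241.8 km

D ≈ 242 km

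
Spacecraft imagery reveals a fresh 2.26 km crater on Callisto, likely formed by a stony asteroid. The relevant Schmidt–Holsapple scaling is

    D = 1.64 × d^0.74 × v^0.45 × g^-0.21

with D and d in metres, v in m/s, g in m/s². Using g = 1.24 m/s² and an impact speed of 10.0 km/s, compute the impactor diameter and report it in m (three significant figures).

d ≈ 68.6 m

Rearranging for d: d = [D / (1.64 · 10000^0.45 · 1.24^-0.21)]^(1/0.74).
D = 2260 m.
10000^0.45 = 63.10
1.24^-0.21 = 0.9558
Denominator = 1.64 × 63.10 × 0.9558 = 98.91
D / 98.91 = 2260 / 98.91 = 22.85
d = 22.85^(1/0.74) = 22.85^1.3514 = 68.61 m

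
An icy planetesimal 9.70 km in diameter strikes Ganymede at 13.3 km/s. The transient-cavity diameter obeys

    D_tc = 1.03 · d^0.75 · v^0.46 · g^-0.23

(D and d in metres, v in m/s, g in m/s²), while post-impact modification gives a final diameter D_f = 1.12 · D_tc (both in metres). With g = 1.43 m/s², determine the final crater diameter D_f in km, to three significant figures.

In SI: d = 9700 m, v = 13300 m/s.
d^0.75 = 9700^0.75 = 977.4
v^0.46 = 13300^0.46 = 78.88
g^-0.23 = 1.43^-0.23 = 0.9210
D_tc = 1.03 × 977.4 × 78.88 × 0.9210 = 73140 m
D_f = 1.12 × 73140 = 81917 m
     = 81.92 km

D_f ≈ 81.9 km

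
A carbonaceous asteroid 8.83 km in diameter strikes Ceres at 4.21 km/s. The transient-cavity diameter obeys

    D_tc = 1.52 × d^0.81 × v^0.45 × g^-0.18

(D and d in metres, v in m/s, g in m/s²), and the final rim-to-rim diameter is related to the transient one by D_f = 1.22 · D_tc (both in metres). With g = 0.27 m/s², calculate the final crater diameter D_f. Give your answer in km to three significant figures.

D_f ≈ 158 km

In SI: d = 8830 m, v = 4210 m/s.
d^0.81 = 8830^0.81 = 1571
v^0.45 = 4210^0.45 = 42.75
g^-0.18 = 0.27^-0.18 = 1.266
D_tc = 1.52 × 1571 × 42.75 × 1.266 = 1.292 × 10^5 m
D_f = 1.22 × 1.292 × 10^5 = 1.576 × 10^5 m
     = 157.6 km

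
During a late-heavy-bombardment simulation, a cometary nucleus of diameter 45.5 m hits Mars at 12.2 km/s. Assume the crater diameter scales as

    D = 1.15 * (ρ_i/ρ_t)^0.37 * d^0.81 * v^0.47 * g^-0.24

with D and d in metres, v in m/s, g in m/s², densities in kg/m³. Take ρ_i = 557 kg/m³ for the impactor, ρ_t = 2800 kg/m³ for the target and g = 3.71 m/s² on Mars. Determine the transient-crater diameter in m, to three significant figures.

In SI units: v = 12200 m/s.
(ρ_i/ρ_t)^0.37 = (557/2800)^0.37 = 0.5502
d^0.81 = 45.5^0.81 = 22.03
v^0.47 = 12200^0.47 = 83.29
g^-0.24 = 3.71^-0.24 = 0.7300
D = 1.15 × 0.5502 × 22.03 × 83.29 × 0.7300 = 847.5 m

D ≈ 848 m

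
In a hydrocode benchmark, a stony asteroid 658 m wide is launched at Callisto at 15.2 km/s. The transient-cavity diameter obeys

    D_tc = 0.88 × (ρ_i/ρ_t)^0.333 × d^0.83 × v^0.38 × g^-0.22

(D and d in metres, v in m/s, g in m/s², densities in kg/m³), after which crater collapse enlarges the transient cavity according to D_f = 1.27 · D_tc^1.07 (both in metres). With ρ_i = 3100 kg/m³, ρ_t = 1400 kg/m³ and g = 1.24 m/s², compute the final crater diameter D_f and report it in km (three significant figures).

v = 15200 m/s.
(ρ_i/ρ_t)^0.333 = (3100/1400)^0.333 = 1.303
d^0.83 = 658^0.83 = 218.3
v^0.38 = 15200^0.38 = 38.82
g^-0.22 = 1.24^-0.22 = 0.9538
D_tc = 0.88 × 1.303 × 218.3 × 38.82 × 0.9538 = 9268 m
D_f = 1.27 × (9268)^1.07 = 22309 m
     = 22.31 km

D_f ≈ 22.3 km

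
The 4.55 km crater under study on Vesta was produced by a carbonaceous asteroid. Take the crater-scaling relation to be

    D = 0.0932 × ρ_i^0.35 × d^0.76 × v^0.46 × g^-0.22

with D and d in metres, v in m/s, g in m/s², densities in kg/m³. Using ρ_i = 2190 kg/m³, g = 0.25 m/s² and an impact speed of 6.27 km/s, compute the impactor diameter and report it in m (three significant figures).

d ≈ 144 m

Rearranging for d: d = [D / (0.0932 · 2190^0.35 · 6270^0.46 · 0.25^-0.22)]^(1/0.76).
D = 4550 m.
2190^0.35 = 14.76
6270^0.46 = 55.81
0.25^-0.22 = 1.357
Denominator = 0.0932 × 14.76 × 55.81 × 1.357 = 104.2
D / 104.2 = 4550 / 104.2 = 43.67
d = 43.67^(1/0.76) = 43.67^1.3158 = 143.9 m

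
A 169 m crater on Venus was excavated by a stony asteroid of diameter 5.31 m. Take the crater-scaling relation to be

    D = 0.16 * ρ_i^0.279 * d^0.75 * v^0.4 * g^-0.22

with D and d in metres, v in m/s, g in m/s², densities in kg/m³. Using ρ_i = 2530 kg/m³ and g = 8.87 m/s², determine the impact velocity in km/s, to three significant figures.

v ≈ 22.3 km/s

Rearranging for v: v = [D / (0.16 · 2530^0.279 · 5.31^0.75 · 8.87^-0.22)]^(1/0.4).
2530^0.279 = 8.902
5.31^0.75 = 3.498
8.87^-0.22 = 0.6187
Denominator = 0.16 × 8.902 × 3.498 × 0.6187 = 3.083
D / 3.083 = 169 / 3.083 = 54.82
v = 54.82^(1/0.4) = 54.82^2.5 = 22251 m/s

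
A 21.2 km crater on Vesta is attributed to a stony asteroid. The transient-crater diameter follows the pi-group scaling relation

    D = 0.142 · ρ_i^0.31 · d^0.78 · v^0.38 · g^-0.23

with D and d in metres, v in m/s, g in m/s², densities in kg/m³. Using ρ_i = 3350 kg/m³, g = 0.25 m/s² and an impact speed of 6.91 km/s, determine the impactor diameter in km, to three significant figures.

d ≈ 1.53 km

Rearranging for d: d = [D / (0.142 · 3350^0.31 · 6910^0.38 · 0.25^-0.23)]^(1/0.78).
D = 21200 m.
3350^0.31 = 12.38
6910^0.38 = 28.77
0.25^-0.23 = 1.376
Denominator = 0.142 × 12.38 × 28.77 × 1.376 = 69.59
D / 69.59 = 21200 / 69.59 = 304.6
d = 304.6^(1/0.78) = 304.6^1.2821 = 1529 m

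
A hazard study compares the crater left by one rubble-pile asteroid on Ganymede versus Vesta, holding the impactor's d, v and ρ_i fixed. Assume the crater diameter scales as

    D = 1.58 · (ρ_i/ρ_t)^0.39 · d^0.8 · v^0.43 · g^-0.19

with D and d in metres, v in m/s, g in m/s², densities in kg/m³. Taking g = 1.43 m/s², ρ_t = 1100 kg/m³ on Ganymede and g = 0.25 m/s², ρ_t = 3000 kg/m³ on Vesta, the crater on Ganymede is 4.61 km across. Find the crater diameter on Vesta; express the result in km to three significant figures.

D ≈ 4.34 km

The impactor-only factors (d, v, ρ_i) cancel in the ratio, leaving D_Vesta/D_Ganymede = (g_Vesta/g_Ganymede)^-0.19 · (ρ_t,Ganymede/ρ_t,Vesta)^0.39.
(0.25/1.43)^-0.19 = 0.1748^-0.19 = 1.393
(1100/3000)^0.39 = 0.3667^0.39 = 0.6762
Ratio = 1.393 × 0.6762 = 0.9419
D_Vesta = 0.9419 × 4.61 km = 4.34 km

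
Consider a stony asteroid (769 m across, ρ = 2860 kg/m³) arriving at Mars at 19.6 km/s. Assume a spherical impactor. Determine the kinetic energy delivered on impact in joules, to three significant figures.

E ≈ 1.31 × 10^20 J

v = 19600 m/s.
Mass m = (π/6) ρ d³ = (π/6) × 2860 × (769)³ = 6.810 × 10^11 kg
E = ½ m v² = 0.5 × 6.810 × 10^11 × (19600)² = 1.308 × 10^20 J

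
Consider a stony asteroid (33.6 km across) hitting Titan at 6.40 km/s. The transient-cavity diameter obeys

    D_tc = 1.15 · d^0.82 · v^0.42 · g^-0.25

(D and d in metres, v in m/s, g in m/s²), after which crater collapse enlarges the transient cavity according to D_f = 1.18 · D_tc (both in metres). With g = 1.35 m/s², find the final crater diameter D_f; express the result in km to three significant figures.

In SI: d = 33600 m, v = 6400 m/s.
d^0.82 = 33600^0.82 = 5148
v^0.42 = 6400^0.42 = 39.68
g^-0.25 = 1.35^-0.25 = 0.9277
D_tc = 1.15 × 5148 × 39.68 × 0.9277 = 2.179 × 10^5 m
D_f = 1.18 × 2.179 × 10^5 = 2.571 × 10^5 m
     = 257.1 km

D_f ≈ 257 km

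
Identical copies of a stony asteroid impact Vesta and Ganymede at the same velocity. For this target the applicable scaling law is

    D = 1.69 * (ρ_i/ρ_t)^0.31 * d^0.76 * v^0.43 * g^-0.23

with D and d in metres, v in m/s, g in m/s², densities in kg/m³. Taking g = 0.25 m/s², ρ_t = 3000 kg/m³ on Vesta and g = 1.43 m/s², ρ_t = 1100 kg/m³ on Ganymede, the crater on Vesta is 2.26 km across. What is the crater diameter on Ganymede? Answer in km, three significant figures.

D ≈ 2.07 km

The impactor-only factors (d, v, ρ_i) cancel in the ratio, leaving D_Ganymede/D_Vesta = (g_Ganymede/g_Vesta)^-0.23 · (ρ_t,Vesta/ρ_t,Ganymede)^0.31.
(1.43/0.25)^-0.23 = 5.720^-0.23 = 0.6696
(3000/1100)^0.31 = 2.727^0.31 = 1.365
Ratio = 0.6696 × 1.365 = 0.9140
D_Ganymede = 0.9140 × 2.26 km = 2.07 km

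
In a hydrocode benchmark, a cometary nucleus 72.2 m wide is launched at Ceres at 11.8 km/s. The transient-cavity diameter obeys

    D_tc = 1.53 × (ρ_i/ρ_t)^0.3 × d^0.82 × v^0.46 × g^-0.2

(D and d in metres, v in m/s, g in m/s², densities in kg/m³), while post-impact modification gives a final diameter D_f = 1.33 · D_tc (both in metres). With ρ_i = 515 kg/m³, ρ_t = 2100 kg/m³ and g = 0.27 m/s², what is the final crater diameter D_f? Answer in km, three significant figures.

v = 11800 m/s.
(ρ_i/ρ_t)^0.3 = (515/2100)^0.3 = 0.6560
d^0.82 = 72.2^0.82 = 33.42
v^0.46 = 11800^0.46 = 74.66
g^-0.2 = 0.27^-0.2 = 1.299
D_tc = 1.53 × 0.6560 × 33.42 × 74.66 × 1.299 = 3253 m
D_f = 1.33 × 3253 = 4326 m
     = 4.326 km

D_f ≈ 4.33 km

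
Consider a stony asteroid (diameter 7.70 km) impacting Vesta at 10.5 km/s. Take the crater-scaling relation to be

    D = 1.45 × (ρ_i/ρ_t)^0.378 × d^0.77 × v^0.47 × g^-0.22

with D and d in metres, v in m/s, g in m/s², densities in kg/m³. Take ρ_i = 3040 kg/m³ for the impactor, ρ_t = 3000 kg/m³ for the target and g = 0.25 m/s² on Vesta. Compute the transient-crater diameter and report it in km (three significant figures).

D ≈ 151 km

In SI units: d = 7700 m, v = 10500 m/s.
(ρ_i/ρ_t)^0.378 = (3040/3000)^0.378 = 1.005
d^0.77 = 7700^0.77 = 983.1
v^0.47 = 10500^0.47 = 77.62
g^-0.22 = 0.25^-0.22 = 1.357
D = 1.45 × 1.005 × 983.1 × 77.62 × 1.357 = 1.509 × 10^5 m
   = 150.9 km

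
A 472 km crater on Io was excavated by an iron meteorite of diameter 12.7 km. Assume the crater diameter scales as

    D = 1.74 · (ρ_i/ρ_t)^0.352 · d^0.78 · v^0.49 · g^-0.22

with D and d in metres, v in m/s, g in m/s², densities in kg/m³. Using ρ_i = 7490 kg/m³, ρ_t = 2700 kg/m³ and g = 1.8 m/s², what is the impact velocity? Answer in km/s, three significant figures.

v ≈ 22.5 km/s

Rearranging for v: v = [D / (1.74 · (7490/2700)^0.352 · 12700^0.78 · 1.8^-0.22)]^(1/0.49).
D = 472000 m.
(7490/2700)^0.352 = 1.432
12700^0.78 = 1588
1.8^-0.22 = 0.8787
Denominator = 1.74 × 1.432 × 1588 × 0.8787 = 3477
D / 3477 = 472000 / 3477 = 135.7
v = 135.7^(1/0.49) = 135.7^2.0408 = 22499 m/s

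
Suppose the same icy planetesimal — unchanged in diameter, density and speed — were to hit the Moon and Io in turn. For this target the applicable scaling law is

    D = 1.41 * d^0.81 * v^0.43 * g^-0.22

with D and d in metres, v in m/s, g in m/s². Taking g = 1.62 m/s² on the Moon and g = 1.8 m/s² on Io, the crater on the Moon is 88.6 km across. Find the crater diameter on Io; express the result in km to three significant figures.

All impactor-dependent factors cancel in the ratio, leaving D_Io/D_Moon = (g_Io/g_Moon)^-0.22.
(1.8/1.62)^-0.22 = 1.111^-0.22 = 0.9771
D_Io = 0.9771 × 88.6 km = 86.6 km

D ≈ 86.6 km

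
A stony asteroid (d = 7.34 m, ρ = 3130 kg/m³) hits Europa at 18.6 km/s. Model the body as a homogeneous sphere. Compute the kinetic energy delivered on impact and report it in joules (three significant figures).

v = 18600 m/s.
Mass m = (π/6) ρ d³ = (π/6) × 3130 × (7.34)³ = 6.481 × 10^5 kg
E = ½ m v² = 0.5 × 6.481 × 10^5 × (18600)² = 1.121 × 10^14 J

E ≈ 1.12 × 10^14 J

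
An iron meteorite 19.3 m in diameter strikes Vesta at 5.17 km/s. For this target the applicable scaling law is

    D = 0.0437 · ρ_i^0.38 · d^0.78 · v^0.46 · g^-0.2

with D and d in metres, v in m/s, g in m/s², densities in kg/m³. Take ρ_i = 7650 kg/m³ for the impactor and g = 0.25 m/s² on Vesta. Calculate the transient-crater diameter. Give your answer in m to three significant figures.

D ≈ 886 m

In SI units: v = 5170 m/s.
ρ_i^0.38 = 7650^0.38 = 29.91
d^0.78 = 19.3^0.78 = 10.06
v^0.46 = 5170^0.46 = 51.07
g^-0.2 = 0.25^-0.2 = 1.320
D = 0.0437 × 29.91 × 10.06 × 51.07 × 1.320 = 886.4 m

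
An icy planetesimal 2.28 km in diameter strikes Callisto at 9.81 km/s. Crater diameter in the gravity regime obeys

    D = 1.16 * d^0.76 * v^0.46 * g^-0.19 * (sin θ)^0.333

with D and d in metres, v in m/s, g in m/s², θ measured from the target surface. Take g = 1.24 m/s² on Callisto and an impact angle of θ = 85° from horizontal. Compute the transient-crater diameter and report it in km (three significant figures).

D ≈ 27.2 km

In SI units: d = 2280 m, v = 9810 m/s.
d^0.76 = 2280^0.76 = 356.5
v^0.46 = 9810^0.46 = 68.58
g^-0.19 = 1.24^-0.19 = 0.9600
(sin 85°)^0.333 = 0.9962^0.333 = 0.9987
D = 1.16 × 356.5 × 68.58 × 0.9600 × 0.9987 = 27191 m
   = 27.19 km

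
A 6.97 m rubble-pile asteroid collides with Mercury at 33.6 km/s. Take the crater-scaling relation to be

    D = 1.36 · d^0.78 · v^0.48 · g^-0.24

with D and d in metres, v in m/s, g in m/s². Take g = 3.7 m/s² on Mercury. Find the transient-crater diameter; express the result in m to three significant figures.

D ≈ 672 m

In SI units: v = 33600 m/s.
d^0.78 = 6.97^0.78 = 4.547
v^0.48 = 33600^0.48 = 148.8
g^-0.24 = 3.7^-0.24 = 0.7305
D = 1.36 × 4.547 × 148.8 × 0.7305 = 672.2 m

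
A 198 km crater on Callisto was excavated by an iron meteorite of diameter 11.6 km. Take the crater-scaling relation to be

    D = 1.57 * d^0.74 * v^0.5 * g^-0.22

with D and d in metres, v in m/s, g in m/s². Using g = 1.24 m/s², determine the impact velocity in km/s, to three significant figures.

Rearranging for v: v = [D / (1.57 · 11600^0.74 · 1.24^-0.22)]^(1/0.5).
D = 198000 m.
11600^0.74 = 1018
1.24^-0.22 = 0.9538
Denominator = 1.57 × 1018 × 0.9538 = 1524
D / 1524 = 198000 / 1524 = 129.9
v = 129.9^(1/0.5) = 129.9^2 = 16874 m/s

v ≈ 16.9 km/s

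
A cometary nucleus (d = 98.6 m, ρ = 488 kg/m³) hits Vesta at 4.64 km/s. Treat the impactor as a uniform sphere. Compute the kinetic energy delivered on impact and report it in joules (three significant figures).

E ≈ 2.64 × 10^15 J

v = 4640 m/s.
Mass m = (π/6) ρ d³ = (π/6) × 488 × (98.6)³ = 2.449 × 10^8 kg
E = ½ m v² = 0.5 × 2.449 × 10^8 × (4640)² = 2.636 × 10^15 J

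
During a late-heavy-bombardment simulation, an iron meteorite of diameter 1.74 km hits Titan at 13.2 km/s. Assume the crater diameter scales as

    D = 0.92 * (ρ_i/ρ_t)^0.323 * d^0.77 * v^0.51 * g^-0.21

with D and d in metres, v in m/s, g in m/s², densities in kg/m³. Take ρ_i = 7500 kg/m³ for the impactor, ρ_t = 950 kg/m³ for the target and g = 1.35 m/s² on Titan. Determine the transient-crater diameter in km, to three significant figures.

D ≈ 66.5 km

In SI units: d = 1740 m, v = 13200 m/s.
(ρ_i/ρ_t)^0.323 = (7500/950)^0.323 = 1.949
d^0.77 = 1740^0.77 = 312.8
v^0.51 = 13200^0.51 = 126.3
g^-0.21 = 1.35^-0.21 = 0.9389
D = 0.92 × 1.949 × 312.8 × 126.3 × 0.9389 = 66510 m
   = 66.51 km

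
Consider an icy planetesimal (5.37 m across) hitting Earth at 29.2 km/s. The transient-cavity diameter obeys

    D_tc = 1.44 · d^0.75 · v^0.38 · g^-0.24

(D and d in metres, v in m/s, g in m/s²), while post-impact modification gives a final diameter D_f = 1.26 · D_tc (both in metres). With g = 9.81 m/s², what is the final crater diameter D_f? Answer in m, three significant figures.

v = 29200 m/s.
d^0.75 = 5.37^0.75 = 3.528
v^0.38 = 29200^0.38 = 49.76
g^-0.24 = 9.81^-0.24 = 0.5781
D_tc = 1.44 × 3.528 × 49.76 × 0.5781 = 146.1 m
D_f = 1.26 × 146.1 = 184.1 m

D_f ≈ 184 m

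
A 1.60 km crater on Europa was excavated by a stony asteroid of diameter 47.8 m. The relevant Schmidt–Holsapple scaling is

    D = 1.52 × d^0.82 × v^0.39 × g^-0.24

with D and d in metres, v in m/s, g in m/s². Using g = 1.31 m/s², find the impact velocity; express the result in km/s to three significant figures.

Rearranging for v: v = [D / (1.52 · 47.8^0.82 · 1.31^-0.24)]^(1/0.39).
D = 1600 m.
47.8^0.82 = 23.83
1.31^-0.24 = 0.9372
Denominator = 1.52 × 23.83 × 0.9372 = 33.95
D / 33.95 = 1600 / 33.95 = 47.13
v = 47.13^(1/0.39) = 47.13^2.5641 = 19521 m/s

v ≈ 19.5 km/s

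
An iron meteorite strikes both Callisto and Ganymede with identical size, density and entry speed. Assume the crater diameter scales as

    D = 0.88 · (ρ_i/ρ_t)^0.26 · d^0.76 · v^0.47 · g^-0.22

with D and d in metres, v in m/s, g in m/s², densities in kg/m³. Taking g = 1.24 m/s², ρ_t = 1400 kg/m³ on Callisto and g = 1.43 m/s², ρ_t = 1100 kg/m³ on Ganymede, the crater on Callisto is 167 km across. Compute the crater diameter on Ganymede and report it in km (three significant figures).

D ≈ 172 km

The impactor-only factors (d, v, ρ_i) cancel in the ratio, leaving D_Ganymede/D_Callisto = (g_Ganymede/g_Callisto)^-0.22 · (ρ_t,Callisto/ρ_t,Ganymede)^0.26.
(1.43/1.24)^-0.22 = 1.153^-0.22 = 0.9692
(1400/1100)^0.26 = 1.273^0.26 = 1.065
Ratio = 0.9692 × 1.065 = 1.032
D_Ganymede = 1.032 × 167 km = 172 km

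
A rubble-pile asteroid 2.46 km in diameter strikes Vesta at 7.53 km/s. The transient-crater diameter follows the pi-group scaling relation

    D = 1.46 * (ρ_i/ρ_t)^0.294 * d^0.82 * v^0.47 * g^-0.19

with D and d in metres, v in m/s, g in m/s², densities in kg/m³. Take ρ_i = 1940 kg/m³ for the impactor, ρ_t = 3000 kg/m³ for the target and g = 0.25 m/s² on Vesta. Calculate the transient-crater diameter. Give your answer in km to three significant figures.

In SI units: d = 2460 m, v = 7530 m/s.
(ρ_i/ρ_t)^0.294 = (1940/3000)^0.294 = 0.8797
d^0.82 = 2460^0.82 = 603.3
v^0.47 = 7530^0.47 = 66.39
g^-0.19 = 0.25^-0.19 = 1.301
D = 1.46 × 0.8797 × 603.3 × 66.39 × 1.301 = 66927 m
   = 66.93 km

D ≈ 66.9 km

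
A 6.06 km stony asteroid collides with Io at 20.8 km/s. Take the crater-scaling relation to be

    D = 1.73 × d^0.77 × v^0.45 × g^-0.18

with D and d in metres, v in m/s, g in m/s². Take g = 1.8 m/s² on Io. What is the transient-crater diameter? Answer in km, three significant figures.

In SI units: d = 6060 m, v = 20800 m/s.
d^0.77 = 6060^0.77 = 817.5
v^0.45 = 20800^0.45 = 87.73
g^-0.18 = 1.8^-0.18 = 0.8996
D = 1.73 × 817.5 × 87.73 × 0.8996 = 1.116 × 10^5 m
   = 111.6 km

D ≈ 112 km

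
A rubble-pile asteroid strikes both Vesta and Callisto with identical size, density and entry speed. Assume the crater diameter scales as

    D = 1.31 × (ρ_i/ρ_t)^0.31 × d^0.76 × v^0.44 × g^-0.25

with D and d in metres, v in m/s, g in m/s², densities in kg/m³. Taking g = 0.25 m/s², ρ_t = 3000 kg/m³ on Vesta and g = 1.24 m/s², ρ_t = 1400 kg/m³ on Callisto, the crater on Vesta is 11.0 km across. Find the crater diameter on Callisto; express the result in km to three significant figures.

D ≈ 9.34 km

The impactor-only factors (d, v, ρ_i) cancel in the ratio, leaving D_Callisto/D_Vesta = (g_Callisto/g_Vesta)^-0.25 · (ρ_t,Vesta/ρ_t,Callisto)^0.31.
(1.24/0.25)^-0.25 = 4.960^-0.25 = 0.6701
(3000/1400)^0.31 = 2.143^0.31 = 1.267
Ratio = 0.6701 × 1.267 = 0.8490
D_Callisto = 0.8490 × 11.0 km = 9.34 km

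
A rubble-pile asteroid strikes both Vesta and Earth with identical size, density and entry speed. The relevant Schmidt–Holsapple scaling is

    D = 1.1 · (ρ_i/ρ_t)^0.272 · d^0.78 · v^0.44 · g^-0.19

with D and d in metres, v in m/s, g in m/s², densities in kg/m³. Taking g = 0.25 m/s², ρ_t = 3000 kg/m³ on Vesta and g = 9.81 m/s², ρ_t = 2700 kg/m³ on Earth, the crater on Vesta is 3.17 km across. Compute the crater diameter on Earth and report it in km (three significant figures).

The impactor-only factors (d, v, ρ_i) cancel in the ratio, leaving D_Earth/D_Vesta = (g_Earth/g_Vesta)^-0.19 · (ρ_t,Vesta/ρ_t,Earth)^0.272.
(9.81/0.25)^-0.19 = 39.24^-0.19 = 0.4980
(3000/2700)^0.272 = 1.111^0.272 = 1.029
Ratio = 0.4980 × 1.029 = 0.5124
D_Earth = 0.5124 × 3.17 km = 1.62 km

D ≈ 1.62 km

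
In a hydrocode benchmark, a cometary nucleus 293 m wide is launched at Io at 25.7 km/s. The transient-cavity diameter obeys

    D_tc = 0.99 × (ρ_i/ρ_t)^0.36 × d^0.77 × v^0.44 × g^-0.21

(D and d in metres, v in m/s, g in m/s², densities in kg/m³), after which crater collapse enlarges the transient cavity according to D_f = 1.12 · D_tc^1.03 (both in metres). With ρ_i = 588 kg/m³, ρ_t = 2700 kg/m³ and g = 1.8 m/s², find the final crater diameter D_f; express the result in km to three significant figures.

v = 25700 m/s.
(ρ_i/ρ_t)^0.36 = (588/2700)^0.36 = 0.5777
d^0.77 = 293^0.77 = 79.34
v^0.44 = 25700^0.44 = 87.17
g^-0.21 = 1.8^-0.21 = 0.8839
D_tc = 0.99 × 0.5777 × 79.34 × 87.17 × 0.8839 = 3496 m
D_f = 1.12 × (3496)^1.03 = 5001 m
     = 5.001 km

D_f ≈ 5.00 km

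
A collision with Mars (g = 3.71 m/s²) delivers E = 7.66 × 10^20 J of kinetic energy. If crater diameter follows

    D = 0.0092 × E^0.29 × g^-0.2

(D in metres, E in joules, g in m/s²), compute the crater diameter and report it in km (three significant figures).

D ≈ 8.06 km

E^0.29 = (7.66 × 10^20)^0.29 = 1.139 × 10^6
g^-0.2 = 3.71^-0.2 = 0.7694
D = 0.0092 × 1.139 × 10^6 × 0.7694 = 8062 m
   = 8.062 km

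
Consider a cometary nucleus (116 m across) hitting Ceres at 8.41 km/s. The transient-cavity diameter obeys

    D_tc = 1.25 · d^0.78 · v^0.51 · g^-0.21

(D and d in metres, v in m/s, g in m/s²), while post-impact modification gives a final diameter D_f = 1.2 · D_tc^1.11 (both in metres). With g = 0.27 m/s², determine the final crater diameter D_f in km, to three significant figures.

v = 8410 m/s.
d^0.78 = 116^0.78 = 40.76
v^0.51 = 8410^0.51 = 100.4
g^-0.21 = 0.27^-0.21 = 1.316
D_tc = 1.25 × 40.76 × 100.4 × 1.316 = 6732 m
D_f = 1.2 × (6732)^1.11 = 21302 m
     = 21.30 km

D_f ≈ 21.3 km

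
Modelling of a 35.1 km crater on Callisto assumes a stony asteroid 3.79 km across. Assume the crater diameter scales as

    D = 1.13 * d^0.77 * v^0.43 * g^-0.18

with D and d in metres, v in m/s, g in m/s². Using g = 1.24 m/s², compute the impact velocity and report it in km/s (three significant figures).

Rearranging for v: v = [D / (1.13 · 3790^0.77 · 1.24^-0.18)]^(1/0.43).
D = 35100 m.
3790^0.77 = 569.6
1.24^-0.18 = 0.9620
Denominator = 1.13 × 569.6 × 0.9620 = 619.2
D / 619.2 = 35100 / 619.2 = 56.69
v = 56.69^(1/0.43) = 56.69^2.3256 = 11966 m/s

v ≈ 12.0 km/s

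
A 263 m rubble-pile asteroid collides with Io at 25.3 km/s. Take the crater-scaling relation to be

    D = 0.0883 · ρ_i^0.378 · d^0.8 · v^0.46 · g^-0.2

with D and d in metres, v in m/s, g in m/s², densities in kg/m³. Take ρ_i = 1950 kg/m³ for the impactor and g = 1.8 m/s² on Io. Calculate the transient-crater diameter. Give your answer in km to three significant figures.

In SI units: v = 25300 m/s.
ρ_i^0.378 = 1950^0.378 = 17.52
d^0.8 = 263^0.8 = 86.29
v^0.46 = 25300^0.46 = 106.0
g^-0.2 = 1.8^-0.2 = 0.8891
D = 0.0883 × 17.52 × 86.29 × 106.0 × 0.8891 = 12581 m
   = 12.58 km

D ≈ 12.6 km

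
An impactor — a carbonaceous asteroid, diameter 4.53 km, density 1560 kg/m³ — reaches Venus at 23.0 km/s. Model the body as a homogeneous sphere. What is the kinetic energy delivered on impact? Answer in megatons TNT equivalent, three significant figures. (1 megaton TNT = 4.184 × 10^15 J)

E ≈ 4.80 × 10^6 Mt TNT

d = 4530 m; v = 23000 m/s.
Mass m = (π/6) ρ d³ = (π/6) × 1560 × (4530)³ = 7.593 × 10^13 kg
E = ½ m v² = 0.5 × 7.593 × 10^13 × (23000)² = 2.008 × 10^22 J
   = 2.008 × 10^22 / 4.184×10^15 = 4.799 × 10^6 Mt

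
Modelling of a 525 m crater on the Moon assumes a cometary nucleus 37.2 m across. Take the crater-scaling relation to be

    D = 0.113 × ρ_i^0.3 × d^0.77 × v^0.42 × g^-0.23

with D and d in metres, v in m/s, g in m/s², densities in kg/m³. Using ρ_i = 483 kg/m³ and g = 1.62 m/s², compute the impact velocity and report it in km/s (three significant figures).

v ≈ 11.2 km/s

Rearranging for v: v = [D / (0.113 · 483^0.3 · 37.2^0.77 · 1.62^-0.23)]^(1/0.42).
483^0.3 = 6.385
37.2^0.77 = 16.19
1.62^-0.23 = 0.8950
Denominator = 0.113 × 6.385 × 16.19 × 0.8950 = 10.45
D / 10.45 = 525 / 10.45 = 50.24
v = 50.24^(1/0.42) = 50.24^2.381 = 11225 m/s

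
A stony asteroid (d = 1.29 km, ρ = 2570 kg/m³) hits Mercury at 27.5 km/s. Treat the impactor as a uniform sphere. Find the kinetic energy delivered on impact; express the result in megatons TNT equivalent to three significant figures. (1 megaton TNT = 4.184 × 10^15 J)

d = 1290 m; v = 27500 m/s.
Mass m = (π/6) ρ d³ = (π/6) × 2570 × (1290)³ = 2.889 × 10^12 kg
E = ½ m v² = 0.5 × 2.889 × 10^12 × (27500)² = 1.092 × 10^21 J
   = 1.092 × 10^21 / 4.184×10^15 = 2.610 × 10^5 Mt

E ≈ 2.61 × 10^5 Mt TNT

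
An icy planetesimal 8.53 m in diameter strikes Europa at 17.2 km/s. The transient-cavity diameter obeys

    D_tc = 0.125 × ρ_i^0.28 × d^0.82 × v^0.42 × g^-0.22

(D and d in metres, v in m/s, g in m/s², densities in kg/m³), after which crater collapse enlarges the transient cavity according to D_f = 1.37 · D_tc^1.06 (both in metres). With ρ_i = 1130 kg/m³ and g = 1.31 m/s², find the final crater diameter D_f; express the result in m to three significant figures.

D_f ≈ 566 m

v = 17200 m/s.
ρ_i^0.28 = 1130^0.28 = 7.159
d^0.82 = 8.53^0.82 = 5.799
v^0.42 = 17200^0.42 = 60.11
g^-0.22 = 1.31^-0.22 = 0.9423
D_tc = 0.125 × 7.159 × 5.799 × 60.11 × 0.9423 = 293.9 m
D_f = 1.37 × (293.9)^1.06 = 566.3 m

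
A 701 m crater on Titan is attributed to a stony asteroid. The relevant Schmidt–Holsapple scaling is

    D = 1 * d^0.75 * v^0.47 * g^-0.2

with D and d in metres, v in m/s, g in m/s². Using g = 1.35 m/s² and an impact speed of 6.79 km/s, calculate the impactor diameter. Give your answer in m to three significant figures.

d ≈ 26.8 m

Rearranging for d: d = [D / (1 · 6790^0.47 · 1.35^-0.2)]^(1/0.75).
6790^0.47 = 63.24
1.35^-0.2 = 0.9417
Denominator = 1 × 63.24 × 0.9417 = 59.55
D / 59.55 = 701 / 59.55 = 11.77
d = 11.77^(1/0.75) = 11.77^1.3333 = 26.77 m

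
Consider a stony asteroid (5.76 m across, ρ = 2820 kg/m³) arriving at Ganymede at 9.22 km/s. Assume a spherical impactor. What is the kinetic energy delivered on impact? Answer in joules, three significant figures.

v = 9220 m/s.
Mass m = (π/6) ρ d³ = (π/6) × 2820 × (5.76)³ = 2.822 × 10^5 kg
E = ½ m v² = 0.5 × 2.822 × 10^5 × (9220)² = 1.199 × 10^13 J

E ≈ 1.20 × 10^13 J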